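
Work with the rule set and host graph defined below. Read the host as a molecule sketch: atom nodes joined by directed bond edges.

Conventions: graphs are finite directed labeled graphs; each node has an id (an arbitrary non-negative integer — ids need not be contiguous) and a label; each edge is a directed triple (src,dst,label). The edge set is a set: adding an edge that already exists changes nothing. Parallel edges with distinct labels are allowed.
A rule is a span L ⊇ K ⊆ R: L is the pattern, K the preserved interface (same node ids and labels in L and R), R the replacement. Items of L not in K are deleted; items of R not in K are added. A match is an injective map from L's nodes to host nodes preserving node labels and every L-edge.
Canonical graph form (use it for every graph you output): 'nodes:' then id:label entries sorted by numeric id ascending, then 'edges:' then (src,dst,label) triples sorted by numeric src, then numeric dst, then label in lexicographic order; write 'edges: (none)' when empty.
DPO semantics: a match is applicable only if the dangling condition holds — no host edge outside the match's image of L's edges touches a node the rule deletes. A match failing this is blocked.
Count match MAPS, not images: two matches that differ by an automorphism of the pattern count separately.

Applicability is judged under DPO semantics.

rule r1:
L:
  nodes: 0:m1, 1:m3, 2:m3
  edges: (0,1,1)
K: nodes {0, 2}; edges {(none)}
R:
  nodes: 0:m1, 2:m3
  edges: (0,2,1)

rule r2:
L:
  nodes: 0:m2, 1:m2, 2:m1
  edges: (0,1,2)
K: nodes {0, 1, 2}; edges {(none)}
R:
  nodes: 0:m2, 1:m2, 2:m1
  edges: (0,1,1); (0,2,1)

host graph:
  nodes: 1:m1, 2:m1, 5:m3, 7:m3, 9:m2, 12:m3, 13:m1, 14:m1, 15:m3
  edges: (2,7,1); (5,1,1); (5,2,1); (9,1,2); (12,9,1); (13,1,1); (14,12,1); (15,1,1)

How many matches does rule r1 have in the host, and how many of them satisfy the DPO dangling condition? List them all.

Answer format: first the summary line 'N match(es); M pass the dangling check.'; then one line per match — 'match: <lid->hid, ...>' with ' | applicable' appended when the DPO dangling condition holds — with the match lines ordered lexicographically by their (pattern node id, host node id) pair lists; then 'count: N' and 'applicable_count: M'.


6 match(es); 3 pass the dangling check.
match: 0->2, 1->7, 2->5 | applicable
match: 0->2, 1->7, 2->12 | applicable
match: 0->2, 1->7, 2->15 | applicable
match: 0->14, 1->12, 2->5
match: 0->14, 1->12, 2->7
match: 0->14, 1->12, 2->15
count: 6
applicable_count: 3


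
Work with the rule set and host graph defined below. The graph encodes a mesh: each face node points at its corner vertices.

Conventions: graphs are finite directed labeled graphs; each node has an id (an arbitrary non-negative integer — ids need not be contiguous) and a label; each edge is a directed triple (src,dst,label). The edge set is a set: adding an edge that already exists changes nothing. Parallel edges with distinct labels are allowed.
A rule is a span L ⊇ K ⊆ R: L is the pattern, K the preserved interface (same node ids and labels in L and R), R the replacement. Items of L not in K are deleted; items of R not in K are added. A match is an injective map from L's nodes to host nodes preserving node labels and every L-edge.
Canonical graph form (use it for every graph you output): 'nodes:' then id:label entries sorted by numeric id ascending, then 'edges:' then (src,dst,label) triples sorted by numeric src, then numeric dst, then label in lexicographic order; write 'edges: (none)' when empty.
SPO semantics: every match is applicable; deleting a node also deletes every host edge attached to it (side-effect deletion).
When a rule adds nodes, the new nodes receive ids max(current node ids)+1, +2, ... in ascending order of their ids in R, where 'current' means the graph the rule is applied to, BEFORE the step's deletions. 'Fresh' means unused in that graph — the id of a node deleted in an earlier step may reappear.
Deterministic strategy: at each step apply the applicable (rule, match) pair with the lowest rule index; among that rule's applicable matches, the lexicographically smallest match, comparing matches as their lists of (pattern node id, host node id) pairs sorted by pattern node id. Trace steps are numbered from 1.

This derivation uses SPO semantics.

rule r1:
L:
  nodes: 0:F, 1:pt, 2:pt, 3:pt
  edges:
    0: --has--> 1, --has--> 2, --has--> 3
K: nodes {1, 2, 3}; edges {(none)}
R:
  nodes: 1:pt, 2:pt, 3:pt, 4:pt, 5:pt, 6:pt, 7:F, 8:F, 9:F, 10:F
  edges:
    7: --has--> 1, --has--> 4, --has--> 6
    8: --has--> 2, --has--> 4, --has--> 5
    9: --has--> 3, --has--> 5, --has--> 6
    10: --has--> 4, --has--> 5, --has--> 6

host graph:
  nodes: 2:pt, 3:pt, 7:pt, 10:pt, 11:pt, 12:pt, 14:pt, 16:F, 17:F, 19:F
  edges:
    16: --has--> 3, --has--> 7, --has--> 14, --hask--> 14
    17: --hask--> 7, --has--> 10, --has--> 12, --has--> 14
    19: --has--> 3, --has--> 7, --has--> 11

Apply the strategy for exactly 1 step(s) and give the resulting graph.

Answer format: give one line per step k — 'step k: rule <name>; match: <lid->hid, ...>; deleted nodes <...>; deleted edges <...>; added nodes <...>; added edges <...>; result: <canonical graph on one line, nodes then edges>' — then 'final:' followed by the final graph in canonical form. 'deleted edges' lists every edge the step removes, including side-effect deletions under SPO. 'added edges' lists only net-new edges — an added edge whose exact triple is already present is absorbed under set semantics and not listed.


step 1: rule r1; match: 0->16, 1->3, 2->7, 3->14; deleted nodes 16; deleted edges (16,3,has); (16,7,has); (16,14,has); (16,14,hask); added nodes 20, 21, 22, 23, 24, 25, 26; added edges (23,3,has); (23,20,has); (23,22,has); (24,7,has); (24,20,has); (24,21,has); (25,14,has); (25,21,has); (25,22,has); (26,20,has); (26,21,has); (26,22,has); result: nodes: 2:pt, 3:pt, 7:pt, 10:pt, 11:pt, 12:pt, 14:pt, 17:F, 19:F, 20:pt, 21:pt, 22:pt, 23:F, 24:F, 25:F, 26:F edges: (17,7,hask); (17,10,has); (17,12,has); (17,14,has); (19,3,has); (19,7,has); (19,11,has); (23,3,has); (23,20,has); (23,22,has); (24,7,has); (24,20,has); (24,21,has); (25,14,has); (25,21,has); (25,22,has); (26,20,has); (26,21,has); (26,22,has)
final:
nodes: 2:pt, 3:pt, 7:pt, 10:pt, 11:pt, 12:pt, 14:pt, 17:F, 19:F, 20:pt, 21:pt, 22:pt, 23:F, 24:F, 25:F, 26:F
edges: (17,7,hask); (17,10,has); (17,12,has); (17,14,has); (19,3,has); (19,7,has); (19,11,has); (23,3,has); (23,20,has); (23,22,has); (24,7,has); (24,20,has); (24,21,has); (25,14,has); (25,21,has); (25,22,has); (26,20,has); (26,21,has); (26,22,has)


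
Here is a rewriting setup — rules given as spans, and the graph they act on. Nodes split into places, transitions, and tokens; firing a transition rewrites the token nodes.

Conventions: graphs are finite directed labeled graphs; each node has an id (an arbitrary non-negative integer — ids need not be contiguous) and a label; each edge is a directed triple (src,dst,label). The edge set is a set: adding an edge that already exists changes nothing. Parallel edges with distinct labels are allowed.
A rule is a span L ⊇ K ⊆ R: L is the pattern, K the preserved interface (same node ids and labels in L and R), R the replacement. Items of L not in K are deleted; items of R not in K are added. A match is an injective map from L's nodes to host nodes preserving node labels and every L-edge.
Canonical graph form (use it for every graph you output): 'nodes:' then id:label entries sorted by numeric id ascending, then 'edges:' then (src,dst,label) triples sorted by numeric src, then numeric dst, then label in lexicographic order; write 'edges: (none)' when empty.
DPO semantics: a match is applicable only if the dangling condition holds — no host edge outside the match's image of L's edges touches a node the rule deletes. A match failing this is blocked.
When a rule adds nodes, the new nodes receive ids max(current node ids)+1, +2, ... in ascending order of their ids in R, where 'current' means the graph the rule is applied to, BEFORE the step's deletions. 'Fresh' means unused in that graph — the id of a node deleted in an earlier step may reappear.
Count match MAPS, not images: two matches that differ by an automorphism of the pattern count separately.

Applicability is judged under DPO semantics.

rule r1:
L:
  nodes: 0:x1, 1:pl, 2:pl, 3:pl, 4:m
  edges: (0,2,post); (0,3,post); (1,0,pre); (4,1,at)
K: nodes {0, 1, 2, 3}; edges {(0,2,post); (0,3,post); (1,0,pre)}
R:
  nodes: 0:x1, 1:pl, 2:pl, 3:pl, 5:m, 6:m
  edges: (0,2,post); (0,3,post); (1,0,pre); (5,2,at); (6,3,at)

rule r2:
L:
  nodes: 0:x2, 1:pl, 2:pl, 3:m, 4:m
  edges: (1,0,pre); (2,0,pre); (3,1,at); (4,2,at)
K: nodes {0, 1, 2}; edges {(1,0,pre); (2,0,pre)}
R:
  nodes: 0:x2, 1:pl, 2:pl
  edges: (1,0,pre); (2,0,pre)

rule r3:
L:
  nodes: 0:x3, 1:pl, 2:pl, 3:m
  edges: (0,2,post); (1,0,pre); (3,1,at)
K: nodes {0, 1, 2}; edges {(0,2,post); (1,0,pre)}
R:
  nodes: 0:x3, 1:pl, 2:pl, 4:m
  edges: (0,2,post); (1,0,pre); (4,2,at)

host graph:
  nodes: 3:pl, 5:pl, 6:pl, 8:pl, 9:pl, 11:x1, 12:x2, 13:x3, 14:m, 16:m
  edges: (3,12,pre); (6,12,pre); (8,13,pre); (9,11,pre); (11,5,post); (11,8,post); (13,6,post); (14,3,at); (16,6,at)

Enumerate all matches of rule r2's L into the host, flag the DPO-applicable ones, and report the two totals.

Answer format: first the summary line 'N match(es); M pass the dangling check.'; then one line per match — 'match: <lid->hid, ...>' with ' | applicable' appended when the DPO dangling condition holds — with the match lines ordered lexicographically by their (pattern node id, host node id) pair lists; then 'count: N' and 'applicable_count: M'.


2 match(es); 2 pass the dangling check.
match: 0->12, 1->3, 2->6, 3->14, 4->16 | applicable
match: 0->12, 1->6, 2->3, 3->16, 4->14 | applicable
count: 2
applicable_count: 2


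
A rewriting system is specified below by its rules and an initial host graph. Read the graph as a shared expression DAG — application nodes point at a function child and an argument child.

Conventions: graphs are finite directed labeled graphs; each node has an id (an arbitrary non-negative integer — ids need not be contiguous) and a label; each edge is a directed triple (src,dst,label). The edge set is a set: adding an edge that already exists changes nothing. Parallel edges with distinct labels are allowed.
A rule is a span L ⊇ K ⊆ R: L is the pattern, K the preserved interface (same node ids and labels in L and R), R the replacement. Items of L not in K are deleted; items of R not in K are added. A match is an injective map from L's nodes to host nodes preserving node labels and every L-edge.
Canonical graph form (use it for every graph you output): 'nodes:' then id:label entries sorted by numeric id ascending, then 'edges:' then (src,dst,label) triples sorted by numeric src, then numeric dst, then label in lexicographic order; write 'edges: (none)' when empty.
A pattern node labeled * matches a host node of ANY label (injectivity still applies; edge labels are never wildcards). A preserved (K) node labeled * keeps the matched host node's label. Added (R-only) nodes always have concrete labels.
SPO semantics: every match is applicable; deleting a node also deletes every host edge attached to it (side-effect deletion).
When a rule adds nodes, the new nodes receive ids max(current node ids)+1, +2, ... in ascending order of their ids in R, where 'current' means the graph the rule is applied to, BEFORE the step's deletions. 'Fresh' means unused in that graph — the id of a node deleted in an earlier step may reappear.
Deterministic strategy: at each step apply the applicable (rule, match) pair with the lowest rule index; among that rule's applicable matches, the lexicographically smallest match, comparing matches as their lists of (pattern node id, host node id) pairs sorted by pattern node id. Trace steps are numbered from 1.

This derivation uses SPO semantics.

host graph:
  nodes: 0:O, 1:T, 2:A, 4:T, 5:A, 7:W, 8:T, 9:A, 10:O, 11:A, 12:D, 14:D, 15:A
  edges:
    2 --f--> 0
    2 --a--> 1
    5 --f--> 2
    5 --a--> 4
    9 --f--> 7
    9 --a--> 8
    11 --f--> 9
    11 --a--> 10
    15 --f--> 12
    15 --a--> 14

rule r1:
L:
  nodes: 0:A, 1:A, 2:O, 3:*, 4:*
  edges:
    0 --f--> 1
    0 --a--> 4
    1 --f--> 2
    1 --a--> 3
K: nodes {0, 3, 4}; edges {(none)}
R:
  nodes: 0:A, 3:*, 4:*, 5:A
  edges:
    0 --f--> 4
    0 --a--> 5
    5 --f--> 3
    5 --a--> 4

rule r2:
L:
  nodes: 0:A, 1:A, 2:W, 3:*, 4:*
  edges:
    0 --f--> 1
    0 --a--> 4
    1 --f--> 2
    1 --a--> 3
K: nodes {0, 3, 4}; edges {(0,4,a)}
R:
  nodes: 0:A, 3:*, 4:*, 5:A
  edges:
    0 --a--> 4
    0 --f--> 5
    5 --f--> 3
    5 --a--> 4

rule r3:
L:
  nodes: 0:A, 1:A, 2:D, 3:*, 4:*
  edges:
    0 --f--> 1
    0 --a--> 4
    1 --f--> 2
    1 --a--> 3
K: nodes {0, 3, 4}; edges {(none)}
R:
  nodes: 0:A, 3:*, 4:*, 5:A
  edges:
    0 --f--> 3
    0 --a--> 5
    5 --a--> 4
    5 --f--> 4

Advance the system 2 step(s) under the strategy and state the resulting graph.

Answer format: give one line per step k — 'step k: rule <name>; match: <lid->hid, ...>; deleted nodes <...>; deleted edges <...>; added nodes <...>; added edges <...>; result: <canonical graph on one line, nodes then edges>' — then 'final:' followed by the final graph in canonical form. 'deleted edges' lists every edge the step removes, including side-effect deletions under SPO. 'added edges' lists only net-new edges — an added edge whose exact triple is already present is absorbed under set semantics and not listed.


step 1: rule r1; match: 0->5, 1->2, 2->0, 3->1, 4->4; deleted nodes 0, 2; deleted edges (2,0,f); (2,1,a); (5,2,f); (5,4,a); added nodes 16; added edges (5,4,f); (5,16,a); (16,1,f); (16,4,a); result: nodes: 1:T, 4:T, 5:A, 7:W, 8:T, 9:A, 10:O, 11:A, 12:D, 14:D, 15:A, 16:A edges: (5,4,f); (5,16,a); (9,7,f); (9,8,a); (11,9,f); (11,10,a); (15,12,f); (15,14,a); (16,1,f); (16,4,a)
step 2: rule r2; match: 0->11, 1->9, 2->7, 3->8, 4->10; deleted nodes 7, 9; deleted edges (9,7,f); (9,8,a); (11,9,f); added nodes 17; added edges (11,17,f); (17,8,f); (17,10,a); result: nodes: 1:T, 4:T, 5:A, 8:T, 10:O, 11:A, 12:D, 14:D, 15:A, 16:A, 17:A edges: (5,4,f); (5,16,a); (11,10,a); (11,17,f); (15,12,f); (15,14,a); (16,1,f); (16,4,a); (17,8,f); (17,10,a)
final:
nodes: 1:T, 4:T, 5:A, 8:T, 10:O, 11:A, 12:D, 14:D, 15:A, 16:A, 17:A
edges: (5,4,f); (5,16,a); (11,10,a); (11,17,f); (15,12,f); (15,14,a); (16,1,f); (16,4,a); (17,8,f); (17,10,a)


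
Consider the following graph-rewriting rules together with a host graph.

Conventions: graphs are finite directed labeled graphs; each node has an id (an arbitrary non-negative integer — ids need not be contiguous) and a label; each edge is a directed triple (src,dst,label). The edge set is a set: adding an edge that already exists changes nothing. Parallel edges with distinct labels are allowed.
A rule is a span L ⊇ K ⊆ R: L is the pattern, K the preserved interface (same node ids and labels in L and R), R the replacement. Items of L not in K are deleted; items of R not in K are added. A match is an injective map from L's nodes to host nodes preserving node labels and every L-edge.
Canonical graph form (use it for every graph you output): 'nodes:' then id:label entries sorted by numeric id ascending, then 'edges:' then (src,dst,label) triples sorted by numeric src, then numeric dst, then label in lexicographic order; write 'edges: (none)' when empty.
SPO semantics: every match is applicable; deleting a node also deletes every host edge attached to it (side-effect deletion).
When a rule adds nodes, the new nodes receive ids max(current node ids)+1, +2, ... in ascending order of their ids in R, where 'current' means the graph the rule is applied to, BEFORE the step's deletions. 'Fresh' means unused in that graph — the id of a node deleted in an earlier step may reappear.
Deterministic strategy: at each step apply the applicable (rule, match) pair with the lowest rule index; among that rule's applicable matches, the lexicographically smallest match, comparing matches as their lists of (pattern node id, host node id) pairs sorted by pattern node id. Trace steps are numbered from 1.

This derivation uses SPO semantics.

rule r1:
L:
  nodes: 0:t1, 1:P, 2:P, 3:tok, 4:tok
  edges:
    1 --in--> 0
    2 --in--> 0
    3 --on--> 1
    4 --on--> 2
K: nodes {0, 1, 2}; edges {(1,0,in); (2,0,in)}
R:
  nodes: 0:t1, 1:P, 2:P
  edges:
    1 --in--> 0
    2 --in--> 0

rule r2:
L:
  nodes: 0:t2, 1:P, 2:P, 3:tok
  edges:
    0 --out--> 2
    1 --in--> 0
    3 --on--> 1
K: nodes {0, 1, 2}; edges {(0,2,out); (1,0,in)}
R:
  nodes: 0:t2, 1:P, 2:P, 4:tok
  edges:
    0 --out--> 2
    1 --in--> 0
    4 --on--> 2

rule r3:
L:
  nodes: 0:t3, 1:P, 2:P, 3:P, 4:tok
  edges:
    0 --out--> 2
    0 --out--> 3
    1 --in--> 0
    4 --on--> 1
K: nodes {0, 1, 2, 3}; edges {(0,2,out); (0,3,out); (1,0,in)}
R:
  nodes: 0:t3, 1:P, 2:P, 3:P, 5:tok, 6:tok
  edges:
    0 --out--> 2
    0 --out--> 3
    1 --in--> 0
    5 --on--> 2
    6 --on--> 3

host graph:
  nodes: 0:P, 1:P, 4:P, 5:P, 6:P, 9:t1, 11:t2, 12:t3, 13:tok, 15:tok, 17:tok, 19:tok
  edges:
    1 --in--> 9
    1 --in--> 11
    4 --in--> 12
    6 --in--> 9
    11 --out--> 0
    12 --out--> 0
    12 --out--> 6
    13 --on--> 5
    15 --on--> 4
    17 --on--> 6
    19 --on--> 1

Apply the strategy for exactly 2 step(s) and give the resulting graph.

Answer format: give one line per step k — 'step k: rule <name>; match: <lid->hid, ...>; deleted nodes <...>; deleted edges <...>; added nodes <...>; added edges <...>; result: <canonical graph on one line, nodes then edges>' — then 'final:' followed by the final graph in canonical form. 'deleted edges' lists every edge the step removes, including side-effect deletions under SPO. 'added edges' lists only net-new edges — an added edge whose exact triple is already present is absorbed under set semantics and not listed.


step 1: rule r1; match: 0->9, 1->1, 2->6, 3->19, 4->17; deleted nodes 17, 19; deleted edges (17,6,on); (19,1,on); added nodes (none); added edges (none); result: nodes: 0:P, 1:P, 4:P, 5:P, 6:P, 9:t1, 11:t2, 12:t3, 13:tok, 15:tok edges: (1,9,in); (1,11,in); (4,12,in); (6,9,in); (11,0,out); (12,0,out); (12,6,out); (13,5,on); (15,4,on)
step 2: rule r3; match: 0->12, 1->4, 2->0, 3->6, 4->15; deleted nodes 15; deleted edges (15,4,on); added nodes 16, 17; added edges (16,0,on); (17,6,on); result: nodes: 0:P, 1:P, 4:P, 5:P, 6:P, 9:t1, 11:t2, 12:t3, 13:tok, 16:tok, 17:tok edges: (1,9,in); (1,11,in); (4,12,in); (6,9,in); (11,0,out); (12,0,out); (12,6,out); (13,5,on); (16,0,on); (17,6,on)
final:
nodes: 0:P, 1:P, 4:P, 5:P, 6:P, 9:t1, 11:t2, 12:t3, 13:tok, 16:tok, 17:tok
edges: (1,9,in); (1,11,in); (4,12,in); (6,9,in); (11,0,out); (12,0,out); (12,6,out); (13,5,on); (16,0,on); (17,6,on)


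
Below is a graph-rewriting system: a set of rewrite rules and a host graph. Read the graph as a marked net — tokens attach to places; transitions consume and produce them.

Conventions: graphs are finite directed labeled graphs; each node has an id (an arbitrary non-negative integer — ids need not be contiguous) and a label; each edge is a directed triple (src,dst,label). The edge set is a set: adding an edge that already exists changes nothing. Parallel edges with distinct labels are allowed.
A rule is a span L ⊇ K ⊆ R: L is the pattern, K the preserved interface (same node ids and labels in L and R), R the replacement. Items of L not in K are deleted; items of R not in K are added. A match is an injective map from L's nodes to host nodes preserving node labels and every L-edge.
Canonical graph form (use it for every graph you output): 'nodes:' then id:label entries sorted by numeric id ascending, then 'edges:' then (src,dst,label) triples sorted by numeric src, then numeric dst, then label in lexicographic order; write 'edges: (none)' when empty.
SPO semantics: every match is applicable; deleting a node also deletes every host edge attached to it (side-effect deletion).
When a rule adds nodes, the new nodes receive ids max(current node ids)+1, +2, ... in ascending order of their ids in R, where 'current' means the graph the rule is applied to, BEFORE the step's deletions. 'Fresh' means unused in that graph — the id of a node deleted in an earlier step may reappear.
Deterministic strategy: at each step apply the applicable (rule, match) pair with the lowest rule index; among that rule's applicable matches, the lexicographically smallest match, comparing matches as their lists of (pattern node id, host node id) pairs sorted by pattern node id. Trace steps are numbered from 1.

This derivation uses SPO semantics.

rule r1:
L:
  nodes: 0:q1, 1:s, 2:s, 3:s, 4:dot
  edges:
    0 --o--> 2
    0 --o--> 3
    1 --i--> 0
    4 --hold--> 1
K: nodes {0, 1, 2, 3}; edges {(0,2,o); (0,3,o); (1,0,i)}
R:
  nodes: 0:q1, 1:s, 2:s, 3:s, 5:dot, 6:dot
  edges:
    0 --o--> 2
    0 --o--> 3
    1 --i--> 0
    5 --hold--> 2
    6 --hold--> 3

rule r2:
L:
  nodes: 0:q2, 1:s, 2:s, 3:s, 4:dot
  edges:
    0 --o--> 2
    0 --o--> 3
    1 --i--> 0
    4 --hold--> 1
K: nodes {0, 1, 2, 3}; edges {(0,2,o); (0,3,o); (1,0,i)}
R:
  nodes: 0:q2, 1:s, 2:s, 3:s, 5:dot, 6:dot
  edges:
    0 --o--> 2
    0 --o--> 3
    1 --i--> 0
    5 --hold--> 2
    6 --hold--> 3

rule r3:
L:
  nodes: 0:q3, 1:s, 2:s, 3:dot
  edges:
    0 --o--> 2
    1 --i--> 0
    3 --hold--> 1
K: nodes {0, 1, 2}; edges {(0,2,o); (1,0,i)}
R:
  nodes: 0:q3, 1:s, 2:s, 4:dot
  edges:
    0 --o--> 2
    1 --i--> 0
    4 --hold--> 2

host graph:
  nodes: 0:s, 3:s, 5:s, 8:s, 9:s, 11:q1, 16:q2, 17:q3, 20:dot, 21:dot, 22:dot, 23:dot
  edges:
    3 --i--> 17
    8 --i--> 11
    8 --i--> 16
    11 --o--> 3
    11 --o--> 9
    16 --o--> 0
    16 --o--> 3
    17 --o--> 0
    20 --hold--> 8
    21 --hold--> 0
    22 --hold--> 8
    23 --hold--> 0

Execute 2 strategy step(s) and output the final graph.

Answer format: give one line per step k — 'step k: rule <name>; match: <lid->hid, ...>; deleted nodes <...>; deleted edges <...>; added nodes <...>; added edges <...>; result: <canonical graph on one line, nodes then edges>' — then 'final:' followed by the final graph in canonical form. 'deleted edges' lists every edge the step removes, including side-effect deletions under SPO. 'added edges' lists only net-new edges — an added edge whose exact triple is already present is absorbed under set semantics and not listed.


step 1: rule r1; match: 0->11, 1->8, 2->3, 3->9, 4->20; deleted nodes 20; deleted edges (20,8,hold); added nodes 24, 25; added edges (24,3,hold); (25,9,hold); result: nodes: 0:s, 3:s, 5:s, 8:s, 9:s, 11:q1, 16:q2, 17:q3, 21:dot, 22:dot, 23:dot, 24:dot, 25:dot edges: (3,17,i); (8,11,i); (8,16,i); (11,3,o); (11,9,o); (16,0,o); (16,3,o); (17,0,o); (21,0,hold); (22,8,hold); (23,0,hold); (24,3,hold); (25,9,hold)
step 2: rule r1; match: 0->11, 1->8, 2->3, 3->9, 4->22; deleted nodes 22; deleted edges (22,8,hold); added nodes 26, 27; added edges (26,3,hold); (27,9,hold); result: nodes: 0:s, 3:s, 5:s, 8:s, 9:s, 11:q1, 16:q2, 17:q3, 21:dot, 23:dot, 24:dot, 25:dot, 26:dot, 27:dot edges: (3,17,i); (8,11,i); (8,16,i); (11,3,o); (11,9,o); (16,0,o); (16,3,o); (17,0,o); (21,0,hold); (23,0,hold); (24,3,hold); (25,9,hold); (26,3,hold); (27,9,hold)
final:
nodes: 0:s, 3:s, 5:s, 8:s, 9:s, 11:q1, 16:q2, 17:q3, 21:dot, 23:dot, 24:dot, 25:dot, 26:dot, 27:dot
edges: (3,17,i); (8,11,i); (8,16,i); (11,3,o); (11,9,o); (16,0,o); (16,3,o); (17,0,o); (21,0,hold); (23,0,hold); (24,3,hold); (25,9,hold); (26,3,hold); (27,9,hold)


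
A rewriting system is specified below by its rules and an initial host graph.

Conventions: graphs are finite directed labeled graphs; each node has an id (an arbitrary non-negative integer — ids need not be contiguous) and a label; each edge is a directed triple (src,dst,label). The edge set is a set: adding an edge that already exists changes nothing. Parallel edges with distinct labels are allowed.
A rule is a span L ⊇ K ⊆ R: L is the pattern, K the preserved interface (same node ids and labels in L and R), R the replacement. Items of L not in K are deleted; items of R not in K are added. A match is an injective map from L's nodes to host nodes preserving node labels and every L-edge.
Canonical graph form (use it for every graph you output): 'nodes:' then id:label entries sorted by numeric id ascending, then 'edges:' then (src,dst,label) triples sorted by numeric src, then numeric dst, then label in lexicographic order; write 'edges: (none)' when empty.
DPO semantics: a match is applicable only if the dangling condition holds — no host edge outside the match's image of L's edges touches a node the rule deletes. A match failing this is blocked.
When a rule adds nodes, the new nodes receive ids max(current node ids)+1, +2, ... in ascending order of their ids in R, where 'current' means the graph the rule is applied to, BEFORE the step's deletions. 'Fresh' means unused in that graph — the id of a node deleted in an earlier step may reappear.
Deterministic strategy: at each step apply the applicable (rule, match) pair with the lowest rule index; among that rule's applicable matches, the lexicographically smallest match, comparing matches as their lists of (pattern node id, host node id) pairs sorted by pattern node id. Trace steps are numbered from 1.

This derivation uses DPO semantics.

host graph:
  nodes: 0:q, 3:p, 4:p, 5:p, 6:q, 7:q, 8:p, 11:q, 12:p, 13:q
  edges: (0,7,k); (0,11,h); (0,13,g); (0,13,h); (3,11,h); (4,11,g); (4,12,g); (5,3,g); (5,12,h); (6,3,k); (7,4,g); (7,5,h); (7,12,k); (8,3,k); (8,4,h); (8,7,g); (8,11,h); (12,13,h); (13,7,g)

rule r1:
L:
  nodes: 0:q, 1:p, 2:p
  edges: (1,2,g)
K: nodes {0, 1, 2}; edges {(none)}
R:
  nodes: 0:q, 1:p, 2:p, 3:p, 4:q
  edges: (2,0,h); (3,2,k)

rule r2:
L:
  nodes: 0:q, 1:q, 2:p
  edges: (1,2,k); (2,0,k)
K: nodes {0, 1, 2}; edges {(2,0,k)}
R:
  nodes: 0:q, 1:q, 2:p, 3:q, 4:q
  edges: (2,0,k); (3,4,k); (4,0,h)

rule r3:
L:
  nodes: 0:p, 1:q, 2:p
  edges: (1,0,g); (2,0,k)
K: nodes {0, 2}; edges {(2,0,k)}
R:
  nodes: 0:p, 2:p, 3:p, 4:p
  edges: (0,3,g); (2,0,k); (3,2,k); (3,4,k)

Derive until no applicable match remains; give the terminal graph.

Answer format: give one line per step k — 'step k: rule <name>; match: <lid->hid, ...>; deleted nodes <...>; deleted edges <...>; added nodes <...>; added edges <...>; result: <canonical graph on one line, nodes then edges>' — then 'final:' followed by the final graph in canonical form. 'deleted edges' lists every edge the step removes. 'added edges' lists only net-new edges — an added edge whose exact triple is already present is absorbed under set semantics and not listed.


step 1: rule r1; match: 0->0, 1->4, 2->12; deleted nodes (none); deleted edges (4,12,g); added nodes 14, 15; added edges (12,0,h); (14,12,k); result: nodes: 0:q, 3:p, 4:p, 5:p, 6:q, 7:q, 8:p, 11:q, 12:p, 13:q, 14:p, 15:q edges: (0,7,k); (0,11,h); (0,13,g); (0,13,h); (3,11,h); (4,11,g); (5,3,g); (5,12,h); (6,3,k); (7,4,g); (7,5,h); (7,12,k); (8,3,k); (8,4,h); (8,7,g); (8,11,h); (12,0,h); (12,13,h); (13,7,g); (14,12,k)
step 2: rule r1; match: 0->0, 1->5, 2->3; deleted nodes (none); deleted edges (5,3,g); added nodes 16, 17; added edges (3,0,h); (16,3,k); result: nodes: 0:q, 3:p, 4:p, 5:p, 6:q, 7:q, 8:p, 11:q, 12:p, 13:q, 14:p, 15:q, 16:p, 17:q edges: (0,7,k); (0,11,h); (0,13,g); (0,13,h); (3,0,h); (3,11,h); (4,11,g); (5,12,h); (6,3,k); (7,4,g); (7,5,h); (7,12,k); (8,3,k); (8,4,h); (8,7,g); (8,11,h); (12,0,h); (12,13,h); (13,7,g); (14,12,k); (16,3,k)
final:
nodes: 0:q, 3:p, 4:p, 5:p, 6:q, 7:q, 8:p, 11:q, 12:p, 13:q, 14:p, 15:q, 16:p, 17:q
edges: (0,7,k); (0,11,h); (0,13,g); (0,13,h); (3,0,h); (3,11,h); (4,11,g); (5,12,h); (6,3,k); (7,4,g); (7,5,h); (7,12,k); (8,3,k); (8,4,h); (8,7,g); (8,11,h); (12,0,h); (12,13,h); (13,7,g); (14,12,k); (16,3,k)


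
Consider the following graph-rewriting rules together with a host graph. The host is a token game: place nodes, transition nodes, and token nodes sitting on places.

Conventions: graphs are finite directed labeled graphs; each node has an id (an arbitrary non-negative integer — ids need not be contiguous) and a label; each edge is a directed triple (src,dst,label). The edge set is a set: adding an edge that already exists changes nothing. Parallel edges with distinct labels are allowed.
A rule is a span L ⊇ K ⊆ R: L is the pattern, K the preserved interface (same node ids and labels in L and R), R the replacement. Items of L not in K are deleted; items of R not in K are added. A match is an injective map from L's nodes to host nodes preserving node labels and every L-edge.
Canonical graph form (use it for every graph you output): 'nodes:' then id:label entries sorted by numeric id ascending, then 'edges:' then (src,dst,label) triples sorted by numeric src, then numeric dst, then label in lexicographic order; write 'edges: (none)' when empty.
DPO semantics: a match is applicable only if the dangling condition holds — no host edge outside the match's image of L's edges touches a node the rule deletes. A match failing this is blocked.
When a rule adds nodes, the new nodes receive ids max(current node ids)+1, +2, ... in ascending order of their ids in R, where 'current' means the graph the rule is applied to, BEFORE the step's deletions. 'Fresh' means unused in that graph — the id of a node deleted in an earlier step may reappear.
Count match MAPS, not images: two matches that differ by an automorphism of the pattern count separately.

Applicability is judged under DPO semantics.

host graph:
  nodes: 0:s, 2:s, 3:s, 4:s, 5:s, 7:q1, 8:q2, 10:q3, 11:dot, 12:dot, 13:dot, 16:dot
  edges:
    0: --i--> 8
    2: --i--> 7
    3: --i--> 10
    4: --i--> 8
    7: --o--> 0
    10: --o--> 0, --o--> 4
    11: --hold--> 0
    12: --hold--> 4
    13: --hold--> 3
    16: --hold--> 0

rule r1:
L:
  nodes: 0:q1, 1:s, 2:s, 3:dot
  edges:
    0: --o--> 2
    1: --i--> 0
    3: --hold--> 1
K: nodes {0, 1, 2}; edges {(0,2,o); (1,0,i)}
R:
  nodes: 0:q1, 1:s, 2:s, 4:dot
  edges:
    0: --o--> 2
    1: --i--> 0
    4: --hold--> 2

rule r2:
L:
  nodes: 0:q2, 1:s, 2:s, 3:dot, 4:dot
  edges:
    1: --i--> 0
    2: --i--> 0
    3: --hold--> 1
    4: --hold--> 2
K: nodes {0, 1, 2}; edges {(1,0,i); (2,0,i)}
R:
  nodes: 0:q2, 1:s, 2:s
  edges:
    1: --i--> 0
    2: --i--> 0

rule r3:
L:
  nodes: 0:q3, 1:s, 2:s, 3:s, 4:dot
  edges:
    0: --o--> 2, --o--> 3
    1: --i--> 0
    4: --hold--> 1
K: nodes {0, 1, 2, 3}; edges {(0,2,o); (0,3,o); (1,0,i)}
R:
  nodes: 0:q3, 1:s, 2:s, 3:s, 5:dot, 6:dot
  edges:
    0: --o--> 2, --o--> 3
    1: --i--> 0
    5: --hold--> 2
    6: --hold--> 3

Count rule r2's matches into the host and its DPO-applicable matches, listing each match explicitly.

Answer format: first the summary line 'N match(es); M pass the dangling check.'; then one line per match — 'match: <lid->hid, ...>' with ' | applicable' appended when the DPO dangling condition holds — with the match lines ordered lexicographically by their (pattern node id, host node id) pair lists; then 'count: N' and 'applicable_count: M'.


4 match(es); 4 pass the dangling check.
match: 0->8, 1->0, 2->4, 3->11, 4->12 | applicable
match: 0->8, 1->0, 2->4, 3->16, 4->12 | applicable
match: 0->8, 1->4, 2->0, 3->12, 4->11 | applicable
match: 0->8, 1->4, 2->0, 3->12, 4->16 | applicable
count: 4
applicable_count: 4


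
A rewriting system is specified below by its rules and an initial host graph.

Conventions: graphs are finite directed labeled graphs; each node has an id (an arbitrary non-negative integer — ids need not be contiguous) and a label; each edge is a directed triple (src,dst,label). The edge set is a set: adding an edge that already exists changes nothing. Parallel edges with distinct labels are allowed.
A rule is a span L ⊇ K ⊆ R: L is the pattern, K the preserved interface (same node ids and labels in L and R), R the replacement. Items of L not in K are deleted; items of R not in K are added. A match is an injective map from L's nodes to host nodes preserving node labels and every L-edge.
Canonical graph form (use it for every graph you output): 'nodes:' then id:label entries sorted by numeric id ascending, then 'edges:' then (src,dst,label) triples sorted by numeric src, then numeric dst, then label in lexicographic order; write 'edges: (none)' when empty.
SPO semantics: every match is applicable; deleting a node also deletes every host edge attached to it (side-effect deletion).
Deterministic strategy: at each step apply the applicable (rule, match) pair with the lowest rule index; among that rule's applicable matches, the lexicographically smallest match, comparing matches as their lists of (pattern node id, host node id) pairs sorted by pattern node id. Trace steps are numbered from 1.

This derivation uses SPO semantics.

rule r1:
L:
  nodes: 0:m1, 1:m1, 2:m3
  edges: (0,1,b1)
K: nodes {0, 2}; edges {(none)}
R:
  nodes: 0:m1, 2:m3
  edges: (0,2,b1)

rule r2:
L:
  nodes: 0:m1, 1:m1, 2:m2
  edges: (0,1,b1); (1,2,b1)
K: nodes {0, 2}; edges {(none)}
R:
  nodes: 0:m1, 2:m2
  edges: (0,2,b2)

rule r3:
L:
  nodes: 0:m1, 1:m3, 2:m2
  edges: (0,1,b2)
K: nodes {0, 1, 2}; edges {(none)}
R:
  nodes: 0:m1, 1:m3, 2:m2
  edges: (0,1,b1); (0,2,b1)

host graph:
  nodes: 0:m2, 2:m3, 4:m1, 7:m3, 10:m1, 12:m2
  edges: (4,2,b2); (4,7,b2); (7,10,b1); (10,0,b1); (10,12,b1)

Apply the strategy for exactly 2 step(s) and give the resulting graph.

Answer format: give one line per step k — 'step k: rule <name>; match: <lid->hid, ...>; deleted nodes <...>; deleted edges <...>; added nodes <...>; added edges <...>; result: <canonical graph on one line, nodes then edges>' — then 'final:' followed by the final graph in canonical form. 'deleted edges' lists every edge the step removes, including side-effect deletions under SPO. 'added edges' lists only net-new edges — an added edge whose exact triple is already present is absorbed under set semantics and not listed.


step 1: rule r3; match: 0->4, 1->2, 2->0; deleted nodes (none); deleted edges (4,2,b2); added nodes (none); added edges (4,0,b1); (4,2,b1); result: nodes: 0:m2, 2:m3, 4:m1, 7:m3, 10:m1, 12:m2 edges: (4,0,b1); (4,2,b1); (4,7,b2); (7,10,b1); (10,0,b1); (10,12,b1)
step 2: rule r3; match: 0->4, 1->7, 2->0; deleted nodes (none); deleted edges (4,7,b2); added nodes (none); added edges (4,7,b1); result: nodes: 0:m2, 2:m3, 4:m1, 7:m3, 10:m1, 12:m2 edges: (4,0,b1); (4,2,b1); (4,7,b1); (7,10,b1); (10,0,b1); (10,12,b1)
final:
nodes: 0:m2, 2:m3, 4:m1, 7:m3, 10:m1, 12:m2
edges: (4,0,b1); (4,2,b1); (4,7,b1); (7,10,b1); (10,0,b1); (10,12,b1)


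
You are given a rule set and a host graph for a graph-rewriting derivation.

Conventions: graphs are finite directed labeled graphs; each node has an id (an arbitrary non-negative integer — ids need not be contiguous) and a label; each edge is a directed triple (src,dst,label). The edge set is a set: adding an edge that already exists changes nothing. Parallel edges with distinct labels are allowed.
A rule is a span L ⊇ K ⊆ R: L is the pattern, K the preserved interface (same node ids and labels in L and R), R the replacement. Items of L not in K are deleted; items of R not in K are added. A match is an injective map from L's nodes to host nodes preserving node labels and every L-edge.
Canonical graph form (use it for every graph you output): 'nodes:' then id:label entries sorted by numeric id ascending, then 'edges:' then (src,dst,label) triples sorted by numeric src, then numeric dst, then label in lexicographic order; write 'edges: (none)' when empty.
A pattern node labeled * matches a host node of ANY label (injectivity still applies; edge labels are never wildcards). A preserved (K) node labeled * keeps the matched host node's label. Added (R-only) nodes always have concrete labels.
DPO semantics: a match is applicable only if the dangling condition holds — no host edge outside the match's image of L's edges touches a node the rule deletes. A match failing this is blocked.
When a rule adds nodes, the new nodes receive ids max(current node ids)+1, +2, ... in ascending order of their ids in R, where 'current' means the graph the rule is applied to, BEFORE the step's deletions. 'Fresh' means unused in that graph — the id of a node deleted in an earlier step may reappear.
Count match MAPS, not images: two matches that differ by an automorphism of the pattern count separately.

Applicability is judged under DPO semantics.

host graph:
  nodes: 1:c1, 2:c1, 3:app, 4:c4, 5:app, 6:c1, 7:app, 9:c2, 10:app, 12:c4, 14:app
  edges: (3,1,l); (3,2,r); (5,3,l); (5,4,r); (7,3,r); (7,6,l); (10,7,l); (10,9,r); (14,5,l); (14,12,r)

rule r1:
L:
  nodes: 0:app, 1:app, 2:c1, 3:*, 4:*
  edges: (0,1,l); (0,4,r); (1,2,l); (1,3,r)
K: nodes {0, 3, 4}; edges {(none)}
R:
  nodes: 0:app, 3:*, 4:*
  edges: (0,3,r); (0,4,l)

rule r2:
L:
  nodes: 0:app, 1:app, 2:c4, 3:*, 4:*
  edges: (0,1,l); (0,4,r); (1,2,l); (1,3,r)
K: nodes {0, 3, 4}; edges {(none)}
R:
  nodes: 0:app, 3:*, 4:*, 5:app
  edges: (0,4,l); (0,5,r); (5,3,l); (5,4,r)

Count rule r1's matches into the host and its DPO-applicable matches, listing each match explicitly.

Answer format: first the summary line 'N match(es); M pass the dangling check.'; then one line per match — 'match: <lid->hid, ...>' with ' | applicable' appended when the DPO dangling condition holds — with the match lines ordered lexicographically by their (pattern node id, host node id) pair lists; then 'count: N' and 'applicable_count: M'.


2 match(es); 1 pass the dangling check.
match: 0->5, 1->3, 2->1, 3->2, 4->4
match: 0->10, 1->7, 2->6, 3->3, 4->9 | applicable
count: 2
applicable_count: 1


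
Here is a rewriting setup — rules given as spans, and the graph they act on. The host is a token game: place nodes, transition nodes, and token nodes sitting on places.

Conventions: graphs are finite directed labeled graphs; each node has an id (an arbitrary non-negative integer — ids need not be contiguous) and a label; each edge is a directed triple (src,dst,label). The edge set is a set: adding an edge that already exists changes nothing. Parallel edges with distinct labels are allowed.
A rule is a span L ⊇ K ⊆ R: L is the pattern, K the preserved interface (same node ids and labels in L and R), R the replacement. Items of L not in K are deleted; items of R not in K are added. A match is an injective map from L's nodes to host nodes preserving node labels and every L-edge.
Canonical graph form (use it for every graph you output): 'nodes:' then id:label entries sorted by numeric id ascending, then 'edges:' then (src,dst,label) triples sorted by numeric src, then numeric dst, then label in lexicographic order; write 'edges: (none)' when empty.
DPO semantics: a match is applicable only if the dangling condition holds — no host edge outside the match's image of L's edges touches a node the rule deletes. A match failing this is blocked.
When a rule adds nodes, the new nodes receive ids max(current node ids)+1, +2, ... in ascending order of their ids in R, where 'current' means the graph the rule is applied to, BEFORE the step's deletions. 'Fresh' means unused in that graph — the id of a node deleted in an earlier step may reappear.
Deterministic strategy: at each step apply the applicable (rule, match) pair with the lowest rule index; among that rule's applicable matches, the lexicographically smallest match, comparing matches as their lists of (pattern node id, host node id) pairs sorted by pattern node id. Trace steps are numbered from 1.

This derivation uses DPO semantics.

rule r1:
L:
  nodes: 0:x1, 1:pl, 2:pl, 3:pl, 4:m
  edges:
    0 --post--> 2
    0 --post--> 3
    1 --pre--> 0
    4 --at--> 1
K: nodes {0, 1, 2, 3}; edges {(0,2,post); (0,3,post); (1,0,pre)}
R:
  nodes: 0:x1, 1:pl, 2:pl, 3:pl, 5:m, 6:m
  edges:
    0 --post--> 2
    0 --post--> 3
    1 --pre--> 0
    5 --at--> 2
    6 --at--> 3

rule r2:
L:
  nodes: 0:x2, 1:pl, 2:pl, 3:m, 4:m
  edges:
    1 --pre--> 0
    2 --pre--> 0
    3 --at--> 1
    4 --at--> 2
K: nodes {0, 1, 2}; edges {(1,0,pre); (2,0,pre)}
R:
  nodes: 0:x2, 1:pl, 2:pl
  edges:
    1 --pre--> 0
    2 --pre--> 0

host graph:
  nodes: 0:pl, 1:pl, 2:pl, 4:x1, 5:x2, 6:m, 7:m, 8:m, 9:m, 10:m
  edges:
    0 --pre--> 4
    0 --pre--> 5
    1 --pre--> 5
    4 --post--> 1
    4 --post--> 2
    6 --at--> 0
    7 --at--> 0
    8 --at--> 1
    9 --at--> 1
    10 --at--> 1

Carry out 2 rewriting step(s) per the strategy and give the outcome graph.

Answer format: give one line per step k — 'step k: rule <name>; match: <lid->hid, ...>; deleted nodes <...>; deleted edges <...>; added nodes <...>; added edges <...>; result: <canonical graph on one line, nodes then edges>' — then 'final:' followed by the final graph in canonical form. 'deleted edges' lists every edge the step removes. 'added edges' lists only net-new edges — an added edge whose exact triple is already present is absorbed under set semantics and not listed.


step 1: rule r1; match: 0->4, 1->0, 2->1, 3->2, 4->6; deleted nodes 6; deleted edges (6,0,at); added nodes 11, 12; added edges (11,1,at); (12,2,at); result: nodes: 0:pl, 1:pl, 2:pl, 4:x1, 5:x2, 7:m, 8:m, 9:m, 10:m, 11:m, 12:m edges: (0,4,pre); (0,5,pre); (1,5,pre); (4,1,post); (4,2,post); (7,0,at); (8,1,at); (9,1,at); (10,1,at); (11,1,at); (12,2,at)
step 2: rule r1; match: 0->4, 1->0, 2->1, 3->2, 4->7; deleted nodes 7; deleted edges (7,0,at); added nodes 13, 14; added edges (13,1,at); (14,2,at); result: nodes: 0:pl, 1:pl, 2:pl, 4:x1, 5:x2, 8:m, 9:m, 10:m, 11:m, 12:m, 13:m, 14:m edges: (0,4,pre); (0,5,pre); (1,5,pre); (4,1,post); (4,2,post); (8,1,at); (9,1,at); (10,1,at); (11,1,at); (12,2,at); (13,1,at); (14,2,at)
final:
nodes: 0:pl, 1:pl, 2:pl, 4:x1, 5:x2, 8:m, 9:m, 10:m, 11:m, 12:m, 13:m, 14:m
edges: (0,4,pre); (0,5,pre); (1,5,pre); (4,1,post); (4,2,post); (8,1,at); (9,1,at); (10,1,at); (11,1,at); (12,2,at); (13,1,at); (14,2,at)
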